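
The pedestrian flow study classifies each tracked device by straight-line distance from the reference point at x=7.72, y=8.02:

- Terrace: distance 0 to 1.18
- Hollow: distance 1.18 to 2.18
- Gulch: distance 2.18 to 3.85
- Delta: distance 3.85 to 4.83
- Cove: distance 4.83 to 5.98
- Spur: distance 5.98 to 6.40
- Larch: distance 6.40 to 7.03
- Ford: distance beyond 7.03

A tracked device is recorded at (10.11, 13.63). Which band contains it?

Spur

Distance = √((10.11−7.72)² + (13.63−8.02)²) = √(5.712 + 31.472) = 6.098.
5.98 ≤ 6.098 < 6.40 → Spur.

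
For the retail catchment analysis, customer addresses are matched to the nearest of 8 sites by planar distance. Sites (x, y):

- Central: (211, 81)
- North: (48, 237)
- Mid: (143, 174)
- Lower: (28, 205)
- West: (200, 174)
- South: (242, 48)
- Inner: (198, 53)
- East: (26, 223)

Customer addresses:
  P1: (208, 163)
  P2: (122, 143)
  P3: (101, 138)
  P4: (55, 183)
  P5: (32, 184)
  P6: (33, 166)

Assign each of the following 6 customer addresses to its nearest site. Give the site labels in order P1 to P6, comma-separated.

West, Mid, Mid, Lower, Lower, Lower

P1 → West (d²=185.00)
P2 → Mid (d²=1402.00)
P3 → Mid (d²=3060.00)
P4 → Lower (d²=1213.00)
P5 → Lower (d²=457.00)
P6 → Lower (d²=1546.00)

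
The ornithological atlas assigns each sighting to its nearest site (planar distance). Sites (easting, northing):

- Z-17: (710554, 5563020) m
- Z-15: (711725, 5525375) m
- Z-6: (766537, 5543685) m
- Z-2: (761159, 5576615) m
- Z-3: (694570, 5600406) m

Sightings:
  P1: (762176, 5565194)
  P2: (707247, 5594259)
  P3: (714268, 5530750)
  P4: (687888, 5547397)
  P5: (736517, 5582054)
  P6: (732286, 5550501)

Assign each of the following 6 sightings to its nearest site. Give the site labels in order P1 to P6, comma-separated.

P1 → Z-2 (d²=131473530.00)
P2 → Z-3 (d²=198491938.00)
P3 → Z-15 (d²=35357474.00)
P4 → Z-17 (d²=757825685.00)
P5 → Z-2 (d²=636810885.00)
P6 → Z-17 (d²=629005185.00)

Z-2, Z-3, Z-15, Z-17, Z-2, Z-17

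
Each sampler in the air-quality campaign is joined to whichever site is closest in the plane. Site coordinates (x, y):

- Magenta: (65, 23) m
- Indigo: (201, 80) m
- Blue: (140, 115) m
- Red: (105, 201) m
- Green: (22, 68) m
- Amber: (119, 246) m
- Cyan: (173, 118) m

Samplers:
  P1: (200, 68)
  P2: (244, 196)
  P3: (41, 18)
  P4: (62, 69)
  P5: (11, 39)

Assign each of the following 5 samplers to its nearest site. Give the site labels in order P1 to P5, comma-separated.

Indigo, Cyan, Magenta, Green, Green

P1 → Indigo (d²=145.00)
P2 → Cyan (d²=11125.00)
P3 → Magenta (d²=601.00)
P4 → Green (d²=1601.00)
P5 → Green (d²=962.00)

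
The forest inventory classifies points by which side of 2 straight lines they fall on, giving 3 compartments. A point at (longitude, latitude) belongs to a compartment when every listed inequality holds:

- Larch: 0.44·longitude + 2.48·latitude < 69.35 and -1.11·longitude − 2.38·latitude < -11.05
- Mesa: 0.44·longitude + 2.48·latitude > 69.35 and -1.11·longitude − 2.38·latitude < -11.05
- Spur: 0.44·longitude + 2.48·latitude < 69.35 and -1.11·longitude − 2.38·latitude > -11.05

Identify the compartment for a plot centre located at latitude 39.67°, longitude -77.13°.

Spur

0.44·-77.13 + 2.48·39.67 = 64.444, which is < 69.35
-1.11·-77.13 − 2.38·39.67 = -8.800, which is > -11.05
This sign pattern matches Spur.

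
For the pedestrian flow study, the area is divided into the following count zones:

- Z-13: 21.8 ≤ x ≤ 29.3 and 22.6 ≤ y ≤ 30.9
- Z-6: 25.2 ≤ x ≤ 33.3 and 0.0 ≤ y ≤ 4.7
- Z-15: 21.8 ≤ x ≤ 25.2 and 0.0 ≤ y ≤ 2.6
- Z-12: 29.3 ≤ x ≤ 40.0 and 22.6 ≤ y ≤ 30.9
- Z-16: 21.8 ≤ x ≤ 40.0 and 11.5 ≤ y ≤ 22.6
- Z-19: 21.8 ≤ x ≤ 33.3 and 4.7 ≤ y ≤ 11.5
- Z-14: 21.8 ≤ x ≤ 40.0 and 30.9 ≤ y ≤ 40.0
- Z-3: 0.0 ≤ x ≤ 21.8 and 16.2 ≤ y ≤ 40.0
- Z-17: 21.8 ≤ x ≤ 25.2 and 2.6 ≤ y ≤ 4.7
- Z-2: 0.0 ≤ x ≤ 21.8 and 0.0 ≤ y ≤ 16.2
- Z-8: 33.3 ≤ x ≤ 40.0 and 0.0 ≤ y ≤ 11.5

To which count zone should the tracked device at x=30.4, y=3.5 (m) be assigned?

The point has x = 30.4 and y = 3.5.
Only Z-6 satisfies 25.2 ≤ x ≤ 33.3 and 0.0 ≤ y ≤ 4.7.

Z-6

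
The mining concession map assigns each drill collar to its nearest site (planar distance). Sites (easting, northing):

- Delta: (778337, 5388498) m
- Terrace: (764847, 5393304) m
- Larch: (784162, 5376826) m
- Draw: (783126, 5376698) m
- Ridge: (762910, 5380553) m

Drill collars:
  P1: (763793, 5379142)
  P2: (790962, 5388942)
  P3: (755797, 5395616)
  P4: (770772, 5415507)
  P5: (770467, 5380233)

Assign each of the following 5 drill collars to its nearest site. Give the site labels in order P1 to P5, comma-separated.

P1 → Ridge (d²=2770610.00)
P2 → Delta (d²=159587761.00)
P3 → Terrace (d²=87247844.00)
P4 → Terrace (d²=528078834.00)
P5 → Ridge (d²=57210649.00)

Ridge, Delta, Terrace, Terrace, Ridge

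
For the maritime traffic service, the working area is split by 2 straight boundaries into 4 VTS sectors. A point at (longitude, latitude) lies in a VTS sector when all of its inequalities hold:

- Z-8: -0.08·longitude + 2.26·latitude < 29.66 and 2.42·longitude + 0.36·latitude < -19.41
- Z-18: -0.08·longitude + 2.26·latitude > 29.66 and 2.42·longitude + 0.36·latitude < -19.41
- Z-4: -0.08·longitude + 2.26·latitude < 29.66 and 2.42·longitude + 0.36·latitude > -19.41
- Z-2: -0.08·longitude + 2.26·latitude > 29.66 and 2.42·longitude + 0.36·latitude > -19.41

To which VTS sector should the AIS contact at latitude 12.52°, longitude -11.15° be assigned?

Z-8

-0.08·-11.15 + 2.26·12.52 = 29.187, which is < 29.66
2.42·-11.15 + 0.36·12.52 = -22.476, which is < -19.41
This sign pattern matches Z-8.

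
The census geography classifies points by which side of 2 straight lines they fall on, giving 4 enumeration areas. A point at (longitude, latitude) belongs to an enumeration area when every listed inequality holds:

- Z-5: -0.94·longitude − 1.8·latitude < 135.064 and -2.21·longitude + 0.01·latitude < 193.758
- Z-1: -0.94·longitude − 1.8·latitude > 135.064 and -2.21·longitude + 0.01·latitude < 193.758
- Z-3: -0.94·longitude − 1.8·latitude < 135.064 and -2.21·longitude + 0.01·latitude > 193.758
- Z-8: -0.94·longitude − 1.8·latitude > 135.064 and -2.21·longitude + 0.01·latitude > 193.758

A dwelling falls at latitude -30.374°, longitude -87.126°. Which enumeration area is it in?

Z-1

-0.94·-87.126 − 1.8·-30.374 = 136.572, which is > 135.064
-2.21·-87.126 + 0.01·-30.374 = 192.245, which is < 193.758
This sign pattern matches Z-1.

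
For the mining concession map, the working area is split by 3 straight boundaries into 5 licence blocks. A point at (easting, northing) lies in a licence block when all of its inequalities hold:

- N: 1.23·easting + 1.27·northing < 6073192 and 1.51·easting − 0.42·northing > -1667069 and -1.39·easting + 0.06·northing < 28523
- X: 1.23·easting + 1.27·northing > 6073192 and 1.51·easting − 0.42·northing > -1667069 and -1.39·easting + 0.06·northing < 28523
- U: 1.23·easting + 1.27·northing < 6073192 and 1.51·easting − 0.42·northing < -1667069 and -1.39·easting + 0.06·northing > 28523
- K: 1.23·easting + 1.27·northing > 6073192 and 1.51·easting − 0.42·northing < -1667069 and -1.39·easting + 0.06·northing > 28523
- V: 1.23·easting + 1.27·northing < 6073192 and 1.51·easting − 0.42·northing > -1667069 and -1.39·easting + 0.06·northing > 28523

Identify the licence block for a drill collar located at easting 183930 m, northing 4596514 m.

N

1.23·183930 + 1.27·4596514 = 6063806.680, which is < 6073192
1.51·183930 − 0.42·4596514 = -1652801.580, which is > -1667069
-1.39·183930 + 0.06·4596514 = 20128.140, which is < 28523
This sign pattern matches N.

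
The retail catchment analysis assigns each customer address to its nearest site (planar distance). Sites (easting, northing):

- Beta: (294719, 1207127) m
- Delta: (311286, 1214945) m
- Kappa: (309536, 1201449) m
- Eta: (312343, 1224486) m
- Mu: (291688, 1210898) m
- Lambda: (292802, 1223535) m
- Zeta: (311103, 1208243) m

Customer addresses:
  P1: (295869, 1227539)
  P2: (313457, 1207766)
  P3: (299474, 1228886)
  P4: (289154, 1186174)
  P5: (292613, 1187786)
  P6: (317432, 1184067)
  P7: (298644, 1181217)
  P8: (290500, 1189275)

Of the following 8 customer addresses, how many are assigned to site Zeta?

P1 → Lambda
P2 → Zeta
P3 → Lambda
P4 → Beta
P5 → Beta
P6 → Kappa
P7 → Kappa
P8 → Beta
1 of the 8 goes to Zeta.

1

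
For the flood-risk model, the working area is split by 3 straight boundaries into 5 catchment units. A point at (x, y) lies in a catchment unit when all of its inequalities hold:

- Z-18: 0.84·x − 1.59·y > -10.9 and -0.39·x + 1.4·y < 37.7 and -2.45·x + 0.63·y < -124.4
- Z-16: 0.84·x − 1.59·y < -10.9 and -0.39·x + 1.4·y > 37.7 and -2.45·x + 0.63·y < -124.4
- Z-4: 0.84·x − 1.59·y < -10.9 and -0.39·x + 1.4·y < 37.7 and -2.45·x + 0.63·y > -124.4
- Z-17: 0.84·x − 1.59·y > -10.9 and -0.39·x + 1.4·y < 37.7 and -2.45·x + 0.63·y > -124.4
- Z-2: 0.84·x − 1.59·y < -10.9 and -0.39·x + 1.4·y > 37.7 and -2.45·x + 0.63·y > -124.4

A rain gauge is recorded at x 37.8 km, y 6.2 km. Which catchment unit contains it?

Z-17

0.84·37.8 − 1.59·6.2 = 21.894, which is > -10.9
-0.39·37.8 + 1.4·6.2 = -6.062, which is < 37.7
-2.45·37.8 + 0.63·6.2 = -88.704, which is > -124.4
This sign pattern matches Z-17.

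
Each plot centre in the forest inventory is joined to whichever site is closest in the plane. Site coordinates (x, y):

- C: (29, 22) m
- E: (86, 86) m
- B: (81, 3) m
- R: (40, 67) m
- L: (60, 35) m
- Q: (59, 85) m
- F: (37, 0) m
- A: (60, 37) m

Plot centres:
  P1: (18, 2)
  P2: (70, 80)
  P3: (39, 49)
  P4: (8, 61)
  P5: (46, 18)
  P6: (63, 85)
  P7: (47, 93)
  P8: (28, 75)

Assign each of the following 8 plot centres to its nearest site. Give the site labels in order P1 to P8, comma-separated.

F, Q, R, R, C, Q, Q, R

P1 → F (d²=365.00)
P2 → Q (d²=146.00)
P3 → R (d²=325.00)
P4 → R (d²=1060.00)
P5 → C (d²=305.00)
P6 → Q (d²=16.00)
P7 → Q (d²=208.00)
P8 → R (d²=208.00)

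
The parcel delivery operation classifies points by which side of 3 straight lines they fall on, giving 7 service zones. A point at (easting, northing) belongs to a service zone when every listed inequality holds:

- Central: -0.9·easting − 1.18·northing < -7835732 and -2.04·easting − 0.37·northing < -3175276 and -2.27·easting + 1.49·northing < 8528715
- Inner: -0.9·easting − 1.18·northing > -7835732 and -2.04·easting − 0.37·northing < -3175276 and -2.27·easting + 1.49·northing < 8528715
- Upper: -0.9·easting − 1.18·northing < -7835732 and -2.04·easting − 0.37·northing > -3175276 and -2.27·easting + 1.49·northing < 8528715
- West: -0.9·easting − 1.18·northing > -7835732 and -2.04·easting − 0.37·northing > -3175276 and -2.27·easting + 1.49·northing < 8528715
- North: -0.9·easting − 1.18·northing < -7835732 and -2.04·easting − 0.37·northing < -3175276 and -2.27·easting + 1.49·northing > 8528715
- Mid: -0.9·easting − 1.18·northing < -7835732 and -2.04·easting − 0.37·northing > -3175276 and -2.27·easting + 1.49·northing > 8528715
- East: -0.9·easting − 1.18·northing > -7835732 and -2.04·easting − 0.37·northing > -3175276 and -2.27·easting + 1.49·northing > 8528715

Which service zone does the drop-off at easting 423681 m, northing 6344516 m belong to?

Central

-0.9·423681 − 1.18·6344516 = -7867841.780, which is < -7835732
-2.04·423681 − 0.37·6344516 = -3211780.160, which is < -3175276
-2.27·423681 + 1.49·6344516 = 8491572.970, which is < 8528715
This sign pattern matches Central.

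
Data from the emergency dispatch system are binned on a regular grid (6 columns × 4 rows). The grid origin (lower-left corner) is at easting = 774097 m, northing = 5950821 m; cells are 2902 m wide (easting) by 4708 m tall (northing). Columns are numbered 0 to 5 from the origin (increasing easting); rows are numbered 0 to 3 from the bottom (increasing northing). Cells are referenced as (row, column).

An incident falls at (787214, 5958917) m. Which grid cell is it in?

(1, 4)

Column index: ⌊(787214 − 774097) / 2902⌋ = ⌊4.520⌋ = 4
Row offset from origin: ⌊(5958917 − 5950821) / 4708⌋ = ⌊1.720⌋ = 1 → row 1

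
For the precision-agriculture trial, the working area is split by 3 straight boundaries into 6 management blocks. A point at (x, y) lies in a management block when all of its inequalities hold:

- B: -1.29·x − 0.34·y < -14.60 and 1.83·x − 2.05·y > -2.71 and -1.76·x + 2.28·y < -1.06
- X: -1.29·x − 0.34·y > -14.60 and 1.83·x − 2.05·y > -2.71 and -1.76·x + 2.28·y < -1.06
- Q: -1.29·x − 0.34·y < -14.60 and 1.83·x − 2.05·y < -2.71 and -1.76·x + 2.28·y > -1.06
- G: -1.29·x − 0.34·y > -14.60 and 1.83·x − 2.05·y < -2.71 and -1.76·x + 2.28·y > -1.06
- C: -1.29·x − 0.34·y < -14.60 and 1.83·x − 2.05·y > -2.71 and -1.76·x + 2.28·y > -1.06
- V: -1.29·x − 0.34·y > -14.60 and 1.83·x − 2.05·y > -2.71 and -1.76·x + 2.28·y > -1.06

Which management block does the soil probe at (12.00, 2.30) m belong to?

-1.29·12.00 − 0.34·2.30 = -16.262, which is < -14.60
1.83·12.00 − 2.05·2.30 = 17.245, which is > -2.71
-1.76·12.00 + 2.28·2.30 = -15.876, which is < -1.06
This sign pattern matches B.

B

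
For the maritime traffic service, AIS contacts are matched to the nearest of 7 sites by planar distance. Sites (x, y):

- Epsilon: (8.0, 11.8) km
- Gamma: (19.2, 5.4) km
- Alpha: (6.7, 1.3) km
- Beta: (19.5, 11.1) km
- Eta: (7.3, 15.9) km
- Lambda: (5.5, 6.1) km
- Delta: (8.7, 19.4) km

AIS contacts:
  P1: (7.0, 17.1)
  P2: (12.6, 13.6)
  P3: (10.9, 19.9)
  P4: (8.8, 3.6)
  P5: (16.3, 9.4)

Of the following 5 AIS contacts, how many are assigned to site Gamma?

P1 → Eta
P2 → Epsilon
P3 → Delta
P4 → Alpha
P5 → Beta
0 of the 5 go to Gamma.

0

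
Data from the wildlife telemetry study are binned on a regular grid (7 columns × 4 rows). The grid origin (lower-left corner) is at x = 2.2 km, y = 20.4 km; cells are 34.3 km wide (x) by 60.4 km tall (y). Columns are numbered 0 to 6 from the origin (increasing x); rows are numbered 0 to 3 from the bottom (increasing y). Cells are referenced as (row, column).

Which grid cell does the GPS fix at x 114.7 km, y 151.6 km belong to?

Column index: ⌊(114.7 − 2.2) / 34.3⌋ = ⌊3.280⌋ = 3
Row offset from origin: ⌊(151.6 − 20.4) / 60.4⌋ = ⌊2.172⌋ = 2 → row 2

(2, 3)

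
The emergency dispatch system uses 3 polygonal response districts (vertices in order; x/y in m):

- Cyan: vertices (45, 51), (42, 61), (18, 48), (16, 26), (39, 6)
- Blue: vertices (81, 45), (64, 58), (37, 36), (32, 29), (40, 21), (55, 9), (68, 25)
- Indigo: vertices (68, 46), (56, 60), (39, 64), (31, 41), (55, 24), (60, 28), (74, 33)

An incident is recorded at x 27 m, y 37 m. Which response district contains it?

Cast a ray rightward from (27, 37). For each polygon, the edges (by vertex number in listed order) whose endpoints lie on opposite sides of y = 37, where each meets that height, and whether that is right or left of the point:
Cyan: 3–4 at x≈17.0 (left), 5–1 at x≈43.1 (right) → 1 crossing.
Blue: 2–3 at x≈38.2 (right), 7–1 at x≈75.8 (right) → 2 crossings.
Indigo: 4–5 at x≈36.6 (right), 7–1 at x≈72.2 (right) → 2 crossings.
Only Cyan has an odd count, so the point is inside Cyan.

Cyan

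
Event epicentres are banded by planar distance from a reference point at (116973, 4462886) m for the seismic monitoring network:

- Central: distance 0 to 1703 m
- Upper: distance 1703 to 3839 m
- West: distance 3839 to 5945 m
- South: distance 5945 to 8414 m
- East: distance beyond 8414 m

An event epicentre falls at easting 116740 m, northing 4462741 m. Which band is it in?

Distance = √((116740−116973)² + (4462741−4462886)²) = √(54289.000 + 21025.000) = 274.434 m.
0 ≤ 274.434 < 1703 → Central.

Central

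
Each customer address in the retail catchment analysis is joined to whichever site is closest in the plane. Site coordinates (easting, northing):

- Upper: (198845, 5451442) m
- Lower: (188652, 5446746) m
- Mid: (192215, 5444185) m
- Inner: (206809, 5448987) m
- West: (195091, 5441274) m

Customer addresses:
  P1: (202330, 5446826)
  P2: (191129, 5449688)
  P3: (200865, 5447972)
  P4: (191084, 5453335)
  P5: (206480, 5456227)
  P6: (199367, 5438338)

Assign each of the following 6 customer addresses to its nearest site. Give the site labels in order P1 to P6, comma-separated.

Inner, Lower, Upper, Lower, Inner, West

P1 → Inner (d²=24731362.00)
P2 → Lower (d²=14790893.00)
P3 → Upper (d²=16121300.00)
P4 → Lower (d²=49329545.00)
P5 → Inner (d²=52525841.00)
P6 → West (d²=26904272.00)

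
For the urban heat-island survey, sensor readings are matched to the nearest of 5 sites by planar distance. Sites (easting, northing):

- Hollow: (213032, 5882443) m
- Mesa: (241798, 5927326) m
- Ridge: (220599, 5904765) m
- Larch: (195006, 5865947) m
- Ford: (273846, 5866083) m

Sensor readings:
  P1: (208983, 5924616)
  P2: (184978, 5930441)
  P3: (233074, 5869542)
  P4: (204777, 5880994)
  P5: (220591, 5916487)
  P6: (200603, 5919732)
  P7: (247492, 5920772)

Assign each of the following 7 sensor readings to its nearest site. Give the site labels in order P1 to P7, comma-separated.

P1 → Ridge (d²=528993657.00)
P2 → Ridge (d²=1928112617.00)
P3 → Hollow (d²=568117565.00)
P4 → Hollow (d²=70244626.00)
P5 → Ridge (d²=137405348.00)
P6 → Ridge (d²=623851105.00)
P7 → Mesa (d²=75376552.00)

Ridge, Ridge, Hollow, Hollow, Ridge, Ridge, Mesa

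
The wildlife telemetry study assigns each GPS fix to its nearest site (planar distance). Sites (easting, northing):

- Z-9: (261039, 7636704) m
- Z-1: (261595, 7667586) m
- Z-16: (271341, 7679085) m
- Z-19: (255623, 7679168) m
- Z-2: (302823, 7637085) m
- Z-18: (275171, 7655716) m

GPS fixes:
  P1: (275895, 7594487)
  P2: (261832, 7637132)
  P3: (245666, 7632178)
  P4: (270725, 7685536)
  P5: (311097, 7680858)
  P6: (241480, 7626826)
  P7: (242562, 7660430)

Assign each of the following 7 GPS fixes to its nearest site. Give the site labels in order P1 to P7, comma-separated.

Z-9, Z-9, Z-9, Z-16, Z-16, Z-9, Z-1

P1 → Z-9 (d²=2002975825.00)
P2 → Z-9 (d²=812033.00)
P3 → Z-9 (d²=256813805.00)
P4 → Z-16 (d²=41994857.00)
P5 → Z-16 (d²=1583683065.00)
P6 → Z-9 (d²=480129365.00)
P7 → Z-1 (d²=413463425.00)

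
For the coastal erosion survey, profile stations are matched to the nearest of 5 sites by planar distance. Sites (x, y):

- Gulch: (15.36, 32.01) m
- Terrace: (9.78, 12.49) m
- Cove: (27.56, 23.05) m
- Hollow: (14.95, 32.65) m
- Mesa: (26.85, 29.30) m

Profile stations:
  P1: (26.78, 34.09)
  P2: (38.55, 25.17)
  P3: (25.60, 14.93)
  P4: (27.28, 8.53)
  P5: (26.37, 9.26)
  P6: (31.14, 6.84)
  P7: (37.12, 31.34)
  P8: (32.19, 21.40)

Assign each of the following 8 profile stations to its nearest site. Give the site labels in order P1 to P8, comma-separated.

P1 → Mesa (d²=22.95)
P2 → Cove (d²=125.27)
P3 → Cove (d²=69.78)
P4 → Cove (d²=210.91)
P5 → Cove (d²=191.58)
P6 → Cove (d²=275.58)
P7 → Mesa (d²=109.63)
P8 → Cove (d²=24.16)

Mesa, Cove, Cove, Cove, Cove, Cove, Mesa, Cove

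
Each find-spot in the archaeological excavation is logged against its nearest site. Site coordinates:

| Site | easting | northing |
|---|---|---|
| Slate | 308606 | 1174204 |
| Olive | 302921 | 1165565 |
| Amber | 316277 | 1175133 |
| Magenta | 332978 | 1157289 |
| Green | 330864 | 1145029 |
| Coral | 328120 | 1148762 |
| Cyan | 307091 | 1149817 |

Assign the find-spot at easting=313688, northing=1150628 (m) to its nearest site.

Squared distances to each site:
Slate: 581654500.000; Olive: 339042258.000; Amber: 607197946.000; Magenta: 416473021.000; Green: 326363777.000; Coral: 211764580.000; Cyan: 44178130.000.
Minimum at Cyan.

Cyan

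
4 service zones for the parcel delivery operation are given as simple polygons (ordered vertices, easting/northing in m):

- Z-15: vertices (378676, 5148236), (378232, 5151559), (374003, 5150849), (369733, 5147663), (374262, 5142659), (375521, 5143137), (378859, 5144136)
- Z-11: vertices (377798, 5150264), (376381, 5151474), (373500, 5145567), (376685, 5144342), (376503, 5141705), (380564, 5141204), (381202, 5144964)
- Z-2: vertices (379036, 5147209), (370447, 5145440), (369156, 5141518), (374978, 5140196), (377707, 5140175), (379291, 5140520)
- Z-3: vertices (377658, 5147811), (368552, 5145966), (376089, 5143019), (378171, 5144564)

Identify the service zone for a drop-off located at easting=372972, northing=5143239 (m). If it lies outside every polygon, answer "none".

Cast a ray rightward from (372972, 5143239). For each polygon, the edges (by vertex number in listed order) whose endpoints lie on opposite sides of northing = 5143239, where each meets that height, and whether that is right or left of the point:
Z-15: 4–5 at easting≈373737.1 (right), 6–7 at easting≈375861.8 (right) → 2 crossings.
Z-11: 4–5 at easting≈376608.9 (right), 6–7 at easting≈380909.3 (right) → 2 crossings.
Z-2: 2–3 at easting≈369722.5 (left), 6–1 at easting≈379187.3 (right) → 1 crossing.
Z-3: 2–3 at easting≈375526.3 (right), 3–4 at easting≈376385.5 (right) → 2 crossings.
Only Z-2 has an odd count, so the point is inside Z-2.

Z-2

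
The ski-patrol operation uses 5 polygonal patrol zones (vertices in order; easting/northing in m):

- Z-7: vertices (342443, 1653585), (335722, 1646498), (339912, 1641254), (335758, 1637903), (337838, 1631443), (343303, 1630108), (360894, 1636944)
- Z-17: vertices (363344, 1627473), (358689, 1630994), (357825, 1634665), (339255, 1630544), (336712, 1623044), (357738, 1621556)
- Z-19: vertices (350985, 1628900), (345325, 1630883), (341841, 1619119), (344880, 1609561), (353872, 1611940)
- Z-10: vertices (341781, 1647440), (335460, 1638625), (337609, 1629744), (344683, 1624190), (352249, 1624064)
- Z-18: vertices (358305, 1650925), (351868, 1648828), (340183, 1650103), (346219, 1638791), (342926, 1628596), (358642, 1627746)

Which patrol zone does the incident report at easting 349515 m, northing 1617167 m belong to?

Z-19

Cast a ray rightward from (349515, 1617167). For each polygon, the edges (by vertex number in listed order) whose endpoints lie on opposite sides of northing = 1617167, where each meets that height, and whether that is right or left of the point:
Z-7: no edge straddles that height → 0 crossings.
Z-17: no edge straddles that height → 0 crossings.
Z-19: 3–4 at easting≈342461.6 (left), 5–1 at easting≈352982.2 (right) → 1 crossing.
Z-10: no edge straddles that height → 0 crossings.
Z-18: no edge straddles that height → 0 crossings.
Only Z-19 has an odd count, so the point is inside Z-19.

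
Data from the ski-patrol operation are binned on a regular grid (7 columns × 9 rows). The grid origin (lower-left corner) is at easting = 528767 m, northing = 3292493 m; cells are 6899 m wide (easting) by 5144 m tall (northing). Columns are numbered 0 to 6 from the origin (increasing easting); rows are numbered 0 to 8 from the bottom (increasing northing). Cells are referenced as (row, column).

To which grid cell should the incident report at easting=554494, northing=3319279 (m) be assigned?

Column index: ⌊(554494 − 528767) / 6899⌋ = ⌊3.729⌋ = 3
Row offset from origin: ⌊(3319279 − 3292493) / 5144⌋ = ⌊5.207⌋ = 5 → row 5

(5, 3)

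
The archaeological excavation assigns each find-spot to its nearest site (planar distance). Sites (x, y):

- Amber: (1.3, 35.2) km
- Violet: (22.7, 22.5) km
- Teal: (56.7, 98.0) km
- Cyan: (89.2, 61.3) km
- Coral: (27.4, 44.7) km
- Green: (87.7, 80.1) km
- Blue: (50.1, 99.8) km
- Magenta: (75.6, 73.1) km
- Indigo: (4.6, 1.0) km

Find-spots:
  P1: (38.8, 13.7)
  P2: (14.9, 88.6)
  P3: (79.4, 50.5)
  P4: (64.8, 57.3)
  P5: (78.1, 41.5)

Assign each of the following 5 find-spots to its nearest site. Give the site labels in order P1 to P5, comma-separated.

Violet, Blue, Cyan, Magenta, Cyan

P1 → Violet (d²=336.65)
P2 → Blue (d²=1364.48)
P3 → Cyan (d²=212.68)
P4 → Magenta (d²=366.28)
P5 → Cyan (d²=515.25)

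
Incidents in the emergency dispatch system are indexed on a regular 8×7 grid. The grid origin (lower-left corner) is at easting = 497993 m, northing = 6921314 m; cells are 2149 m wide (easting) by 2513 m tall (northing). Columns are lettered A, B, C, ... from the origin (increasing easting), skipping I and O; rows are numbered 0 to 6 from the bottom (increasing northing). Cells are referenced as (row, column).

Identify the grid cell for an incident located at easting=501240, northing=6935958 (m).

(5, B)

Column index: ⌊(501240 − 497993) / 2149⌋ = ⌊1.511⌋ = 1 → column B
Row offset from origin: ⌊(6935958 − 6921314) / 2513⌋ = ⌊5.827⌋ = 5 → row 5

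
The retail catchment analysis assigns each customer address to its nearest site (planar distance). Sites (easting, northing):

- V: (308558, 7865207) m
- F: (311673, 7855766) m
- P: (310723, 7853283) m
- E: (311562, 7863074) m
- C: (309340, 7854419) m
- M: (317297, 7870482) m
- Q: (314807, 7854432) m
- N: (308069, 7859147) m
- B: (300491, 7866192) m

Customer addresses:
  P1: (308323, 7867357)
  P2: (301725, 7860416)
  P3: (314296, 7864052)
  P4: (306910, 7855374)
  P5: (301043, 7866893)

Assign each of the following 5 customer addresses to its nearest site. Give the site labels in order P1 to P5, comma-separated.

V, B, E, C, B

P1 → V (d²=4677725.00)
P2 → B (d²=34884932.00)
P3 → E (d²=8431240.00)
P4 → C (d²=6816925.00)
P5 → B (d²=796105.00)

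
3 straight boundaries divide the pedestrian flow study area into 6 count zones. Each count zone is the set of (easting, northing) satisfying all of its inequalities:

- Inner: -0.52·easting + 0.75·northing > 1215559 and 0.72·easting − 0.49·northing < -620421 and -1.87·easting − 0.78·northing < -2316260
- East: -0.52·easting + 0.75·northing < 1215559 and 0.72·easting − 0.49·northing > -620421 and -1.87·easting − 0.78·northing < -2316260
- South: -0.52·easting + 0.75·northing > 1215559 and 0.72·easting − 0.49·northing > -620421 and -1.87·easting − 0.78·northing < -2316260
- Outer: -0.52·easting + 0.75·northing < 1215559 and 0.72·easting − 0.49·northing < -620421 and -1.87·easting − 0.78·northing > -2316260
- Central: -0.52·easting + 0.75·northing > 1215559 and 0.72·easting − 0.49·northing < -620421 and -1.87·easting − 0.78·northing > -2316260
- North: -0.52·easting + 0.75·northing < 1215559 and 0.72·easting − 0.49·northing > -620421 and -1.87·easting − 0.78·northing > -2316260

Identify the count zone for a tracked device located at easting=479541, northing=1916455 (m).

-0.52·479541 + 0.75·1916455 = 1187979.930, which is < 1215559
0.72·479541 − 0.49·1916455 = -593793.430, which is > -620421
-1.87·479541 − 0.78·1916455 = -2391576.570, which is < -2316260
This sign pattern matches East.

East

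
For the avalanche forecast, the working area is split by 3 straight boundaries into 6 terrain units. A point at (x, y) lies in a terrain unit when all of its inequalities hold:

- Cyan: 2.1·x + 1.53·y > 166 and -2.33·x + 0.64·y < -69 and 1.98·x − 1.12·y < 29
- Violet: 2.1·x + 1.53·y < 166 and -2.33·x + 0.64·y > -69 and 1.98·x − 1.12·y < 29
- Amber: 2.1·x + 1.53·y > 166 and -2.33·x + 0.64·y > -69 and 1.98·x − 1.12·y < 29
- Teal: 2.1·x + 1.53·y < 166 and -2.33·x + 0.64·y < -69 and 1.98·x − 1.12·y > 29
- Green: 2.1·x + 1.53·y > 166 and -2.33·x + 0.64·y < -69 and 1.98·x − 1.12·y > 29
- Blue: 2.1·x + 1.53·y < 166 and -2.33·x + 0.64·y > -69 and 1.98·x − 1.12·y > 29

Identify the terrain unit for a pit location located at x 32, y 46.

Violet

2.1·32 + 1.53·46 = 137.580, which is < 166
-2.33·32 + 0.64·46 = -45.120, which is > -69
1.98·32 − 1.12·46 = 11.840, which is < 29
This sign pattern matches Violet.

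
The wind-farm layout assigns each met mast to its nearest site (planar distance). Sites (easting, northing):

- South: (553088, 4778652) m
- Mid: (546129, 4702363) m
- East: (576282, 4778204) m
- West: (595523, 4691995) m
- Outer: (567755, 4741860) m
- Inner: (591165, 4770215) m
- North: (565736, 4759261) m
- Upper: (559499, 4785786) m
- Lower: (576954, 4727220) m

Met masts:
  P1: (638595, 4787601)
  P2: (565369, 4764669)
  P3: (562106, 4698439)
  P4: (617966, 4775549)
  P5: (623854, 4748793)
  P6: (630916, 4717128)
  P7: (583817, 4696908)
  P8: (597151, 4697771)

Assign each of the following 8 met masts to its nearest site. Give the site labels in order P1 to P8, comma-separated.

Inner, North, Mid, Inner, Inner, West, West, West

P1 → Inner (d²=2551877896.00)
P2 → North (d²=29381153.00)
P3 → Mid (d²=270662305.00)
P4 → Inner (d²=746745157.00)
P5 → Inner (d²=1527472805.00)
P6 → West (d²=1884332138.00)
P7 → West (d²=161168005.00)
P8 → West (d²=36012560.00)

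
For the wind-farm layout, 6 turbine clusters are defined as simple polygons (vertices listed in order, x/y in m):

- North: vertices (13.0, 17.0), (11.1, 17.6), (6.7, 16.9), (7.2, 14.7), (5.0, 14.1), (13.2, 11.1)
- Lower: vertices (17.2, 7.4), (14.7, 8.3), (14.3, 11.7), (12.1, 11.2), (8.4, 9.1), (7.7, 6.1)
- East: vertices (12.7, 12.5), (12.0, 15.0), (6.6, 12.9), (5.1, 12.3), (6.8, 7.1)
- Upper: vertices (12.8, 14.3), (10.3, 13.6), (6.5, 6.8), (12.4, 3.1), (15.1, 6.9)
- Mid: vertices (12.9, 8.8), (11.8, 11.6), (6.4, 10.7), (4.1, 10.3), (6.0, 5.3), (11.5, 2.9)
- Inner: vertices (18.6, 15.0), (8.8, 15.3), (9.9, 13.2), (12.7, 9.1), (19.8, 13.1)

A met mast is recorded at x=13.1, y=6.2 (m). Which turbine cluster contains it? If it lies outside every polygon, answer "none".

Cast a ray rightward from (13.1, 6.2). For each polygon, the edges (by vertex number in listed order) whose endpoints lie on opposite sides of y = 6.2, where each meets that height, and whether that is right or left of the point:
North: no edge straddles that height → 0 crossings.
Lower: 5–6 at x≈7.72 (left), 6–1 at x≈8.43 (left) → 0 crossings.
East: no edge straddles that height → 0 crossings.
Upper: 3–4 at x≈7.46 (left), 4–5 at x≈14.60 (right) → 1 crossing.
Mid: 4–5 at x≈5.66 (left), 6–1 at x≈12.28 (left) → 0 crossings.
Inner: no edge straddles that height → 0 crossings.
Only Upper has an odd count, so the point is inside Upper.

Upper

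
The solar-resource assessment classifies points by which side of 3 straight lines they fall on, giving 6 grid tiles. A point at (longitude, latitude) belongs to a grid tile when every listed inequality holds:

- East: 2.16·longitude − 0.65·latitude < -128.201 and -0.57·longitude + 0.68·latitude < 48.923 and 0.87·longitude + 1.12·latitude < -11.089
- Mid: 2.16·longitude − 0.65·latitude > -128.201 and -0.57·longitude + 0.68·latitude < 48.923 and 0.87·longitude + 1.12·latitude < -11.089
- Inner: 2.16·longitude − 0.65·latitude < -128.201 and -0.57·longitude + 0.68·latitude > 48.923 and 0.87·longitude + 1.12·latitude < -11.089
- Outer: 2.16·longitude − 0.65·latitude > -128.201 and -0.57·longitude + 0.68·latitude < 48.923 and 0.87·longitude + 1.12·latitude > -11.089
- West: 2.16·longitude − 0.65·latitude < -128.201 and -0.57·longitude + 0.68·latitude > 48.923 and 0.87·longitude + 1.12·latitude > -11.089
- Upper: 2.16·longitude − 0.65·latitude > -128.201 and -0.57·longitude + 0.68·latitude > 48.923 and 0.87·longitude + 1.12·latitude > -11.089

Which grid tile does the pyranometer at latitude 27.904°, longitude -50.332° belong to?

Mid

2.16·-50.332 − 0.65·27.904 = -126.855, which is > -128.201
-0.57·-50.332 + 0.68·27.904 = 47.664, which is < 48.923
0.87·-50.332 + 1.12·27.904 = -12.536, which is < -11.089
This sign pattern matches Mid.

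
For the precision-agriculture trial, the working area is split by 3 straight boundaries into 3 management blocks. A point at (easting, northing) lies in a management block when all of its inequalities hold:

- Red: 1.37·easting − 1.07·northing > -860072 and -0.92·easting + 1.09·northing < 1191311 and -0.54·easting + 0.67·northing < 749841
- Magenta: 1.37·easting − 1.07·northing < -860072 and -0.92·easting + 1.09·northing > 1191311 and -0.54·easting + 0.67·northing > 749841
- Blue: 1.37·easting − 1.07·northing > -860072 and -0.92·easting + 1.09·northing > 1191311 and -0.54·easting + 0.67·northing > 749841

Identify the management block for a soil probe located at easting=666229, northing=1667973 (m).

Magenta

1.37·666229 − 1.07·1667973 = -871997.380, which is < -860072
-0.92·666229 + 1.09·1667973 = 1205159.890, which is > 1191311
-0.54·666229 + 0.67·1667973 = 757778.250, which is > 749841
This sign pattern matches Magenta.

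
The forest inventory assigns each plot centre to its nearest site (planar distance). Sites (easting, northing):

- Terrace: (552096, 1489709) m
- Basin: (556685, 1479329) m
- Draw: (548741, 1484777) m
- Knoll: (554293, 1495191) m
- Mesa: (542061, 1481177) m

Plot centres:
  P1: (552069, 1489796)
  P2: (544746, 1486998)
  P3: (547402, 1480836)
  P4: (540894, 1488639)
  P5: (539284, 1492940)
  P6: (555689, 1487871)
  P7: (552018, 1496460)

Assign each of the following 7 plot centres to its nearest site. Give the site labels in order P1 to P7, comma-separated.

Terrace, Draw, Draw, Mesa, Mesa, Terrace, Knoll

P1 → Terrace (d²=8298.00)
P2 → Draw (d²=20892866.00)
P3 → Draw (d²=17324402.00)
P4 → Mesa (d²=57043333.00)
P5 → Mesa (d²=146079898.00)
P6 → Terrace (d²=16287893.00)
P7 → Knoll (d²=6785986.00)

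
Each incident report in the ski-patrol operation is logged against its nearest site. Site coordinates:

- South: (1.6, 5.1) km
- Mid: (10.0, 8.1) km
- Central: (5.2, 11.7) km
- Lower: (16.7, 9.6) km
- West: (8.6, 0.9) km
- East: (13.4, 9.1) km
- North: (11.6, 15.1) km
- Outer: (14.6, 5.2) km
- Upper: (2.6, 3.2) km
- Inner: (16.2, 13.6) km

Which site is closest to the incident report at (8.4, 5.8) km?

Mid

Squared distances to each site:
South: 46.730; Mid: 7.850; Central: 45.050; Lower: 83.330; West: 24.050; East: 35.890; North: 96.730; Outer: 38.800; Upper: 40.400; Inner: 121.680.
Minimum at Mid.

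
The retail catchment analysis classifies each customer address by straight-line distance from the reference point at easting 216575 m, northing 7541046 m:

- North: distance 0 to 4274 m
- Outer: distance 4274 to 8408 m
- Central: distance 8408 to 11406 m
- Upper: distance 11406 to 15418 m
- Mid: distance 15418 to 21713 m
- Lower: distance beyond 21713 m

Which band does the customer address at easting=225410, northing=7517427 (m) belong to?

Lower

Distance = √((225410−216575)² + (7517427−7541046)²) = √(78057225.000 + 557857161.000) = 25217.343 m.
21713 ≤ 25217.343 < ∞ → Lower.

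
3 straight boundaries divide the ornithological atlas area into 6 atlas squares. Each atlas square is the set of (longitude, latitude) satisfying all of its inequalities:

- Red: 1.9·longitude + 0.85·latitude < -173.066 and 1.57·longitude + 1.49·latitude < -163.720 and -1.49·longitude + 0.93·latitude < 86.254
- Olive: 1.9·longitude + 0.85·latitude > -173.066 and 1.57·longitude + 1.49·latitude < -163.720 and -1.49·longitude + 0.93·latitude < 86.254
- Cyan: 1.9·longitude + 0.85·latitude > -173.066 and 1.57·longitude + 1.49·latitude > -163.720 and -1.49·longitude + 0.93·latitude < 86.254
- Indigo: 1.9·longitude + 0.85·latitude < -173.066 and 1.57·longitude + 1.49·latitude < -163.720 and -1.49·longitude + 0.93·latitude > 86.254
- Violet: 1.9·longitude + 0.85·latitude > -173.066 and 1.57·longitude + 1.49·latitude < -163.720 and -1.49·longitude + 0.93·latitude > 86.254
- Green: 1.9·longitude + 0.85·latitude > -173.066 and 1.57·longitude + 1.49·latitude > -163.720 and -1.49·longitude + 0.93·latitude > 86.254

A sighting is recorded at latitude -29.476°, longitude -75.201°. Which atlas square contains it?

Cyan

1.9·-75.201 + 0.85·-29.476 = -167.936, which is > -173.066
1.57·-75.201 + 1.49·-29.476 = -161.985, which is > -163.720
-1.49·-75.201 + 0.93·-29.476 = 84.637, which is < 86.254
This sign pattern matches Cyan.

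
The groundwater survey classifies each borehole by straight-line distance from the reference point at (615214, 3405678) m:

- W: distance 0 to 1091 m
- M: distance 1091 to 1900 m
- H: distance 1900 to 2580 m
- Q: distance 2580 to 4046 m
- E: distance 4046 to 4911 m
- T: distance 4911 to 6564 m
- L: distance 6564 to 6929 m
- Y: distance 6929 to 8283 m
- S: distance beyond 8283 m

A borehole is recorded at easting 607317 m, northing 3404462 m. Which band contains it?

Y

Distance = √((607317−615214)² + (3404462−3405678)²) = √(62362609.000 + 1478656.000) = 7990.073 m.
6929 ≤ 7990.073 < 8283 → Y.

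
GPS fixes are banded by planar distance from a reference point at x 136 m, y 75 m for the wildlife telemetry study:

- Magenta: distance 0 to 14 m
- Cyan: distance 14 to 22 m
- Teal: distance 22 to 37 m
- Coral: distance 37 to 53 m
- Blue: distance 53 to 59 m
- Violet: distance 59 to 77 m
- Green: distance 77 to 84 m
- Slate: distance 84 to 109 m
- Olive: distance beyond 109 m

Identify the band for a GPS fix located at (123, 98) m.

Teal

Distance = √((123−136)² + (98−75)²) = √(169.000 + 529.000) = 26.420 m.
22 ≤ 26.420 < 37 → Teal.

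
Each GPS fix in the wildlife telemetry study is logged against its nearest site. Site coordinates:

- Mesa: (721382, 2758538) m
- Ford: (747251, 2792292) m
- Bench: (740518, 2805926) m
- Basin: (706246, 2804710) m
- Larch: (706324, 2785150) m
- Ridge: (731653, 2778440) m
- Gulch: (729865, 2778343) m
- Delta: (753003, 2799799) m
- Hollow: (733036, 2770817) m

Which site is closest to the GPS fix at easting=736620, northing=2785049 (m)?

Squared distances to each site:
Mesa: 935029765.000; Ford: 165479210.000; Bench: 451043533.000; Basin: 1309134797.000; Larch: 917857817.000; Ridge: 68349970.000; Gulch: 90600461.000; Delta: 485965189.000; Hollow: 215394880.000.
Minimum at Ridge.

Ridge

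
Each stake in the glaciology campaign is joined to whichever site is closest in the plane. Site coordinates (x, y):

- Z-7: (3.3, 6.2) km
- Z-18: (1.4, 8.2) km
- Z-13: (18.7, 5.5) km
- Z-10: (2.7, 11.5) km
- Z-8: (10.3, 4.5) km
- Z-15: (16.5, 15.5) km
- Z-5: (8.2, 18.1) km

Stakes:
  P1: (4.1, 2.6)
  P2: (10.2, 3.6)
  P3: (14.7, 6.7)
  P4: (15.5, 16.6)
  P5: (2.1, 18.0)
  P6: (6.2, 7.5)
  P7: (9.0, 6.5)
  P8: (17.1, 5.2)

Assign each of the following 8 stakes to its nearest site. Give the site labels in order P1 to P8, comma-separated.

P1 → Z-7 (d²=13.60)
P2 → Z-8 (d²=0.82)
P3 → Z-13 (d²=17.44)
P4 → Z-15 (d²=2.21)
P5 → Z-5 (d²=37.22)
P6 → Z-7 (d²=10.10)
P7 → Z-8 (d²=5.69)
P8 → Z-13 (d²=2.65)

Z-7, Z-8, Z-13, Z-15, Z-5, Z-7, Z-8, Z-13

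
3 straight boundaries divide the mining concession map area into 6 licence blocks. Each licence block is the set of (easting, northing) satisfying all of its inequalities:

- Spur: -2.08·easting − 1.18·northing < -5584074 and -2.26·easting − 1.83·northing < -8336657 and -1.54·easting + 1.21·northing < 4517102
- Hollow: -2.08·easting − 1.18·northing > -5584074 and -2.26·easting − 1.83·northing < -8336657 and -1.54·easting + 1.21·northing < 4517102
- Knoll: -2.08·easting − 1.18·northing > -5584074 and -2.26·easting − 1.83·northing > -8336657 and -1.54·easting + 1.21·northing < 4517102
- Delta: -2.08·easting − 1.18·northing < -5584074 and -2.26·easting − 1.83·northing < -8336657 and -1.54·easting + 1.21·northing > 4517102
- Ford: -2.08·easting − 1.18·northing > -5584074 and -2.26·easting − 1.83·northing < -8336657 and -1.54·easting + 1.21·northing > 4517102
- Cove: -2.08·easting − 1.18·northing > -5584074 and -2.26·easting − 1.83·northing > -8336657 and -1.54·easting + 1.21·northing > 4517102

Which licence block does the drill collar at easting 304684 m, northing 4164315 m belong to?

Cove

-2.08·304684 − 1.18·4164315 = -5547634.420, which is > -5584074
-2.26·304684 − 1.83·4164315 = -8309282.290, which is > -8336657
-1.54·304684 + 1.21·4164315 = 4569607.790, which is > 4517102
This sign pattern matches Cove.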